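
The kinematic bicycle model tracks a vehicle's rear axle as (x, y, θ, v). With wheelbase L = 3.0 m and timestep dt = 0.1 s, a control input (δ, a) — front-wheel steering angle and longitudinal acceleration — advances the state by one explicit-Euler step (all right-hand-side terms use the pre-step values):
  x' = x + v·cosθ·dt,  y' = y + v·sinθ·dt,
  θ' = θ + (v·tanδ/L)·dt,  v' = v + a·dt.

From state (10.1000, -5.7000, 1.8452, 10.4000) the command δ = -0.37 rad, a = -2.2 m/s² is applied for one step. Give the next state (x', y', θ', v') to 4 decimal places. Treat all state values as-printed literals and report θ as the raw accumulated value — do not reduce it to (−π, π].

(9.8182, -4.6989, 1.7107, 10.1800)

x' = 10.1000 + 10.4000·cos(1.8452)·0.1 = 9.8182
y' = -5.7000 + 10.4000·sin(1.8452)·0.1 = -4.6989
θ' = 1.8452 + (10.4000/3.0)·tan(-0.37)·0.1 = 1.7107
v' = 10.4000 − 2.2000·0.1 = 10.1800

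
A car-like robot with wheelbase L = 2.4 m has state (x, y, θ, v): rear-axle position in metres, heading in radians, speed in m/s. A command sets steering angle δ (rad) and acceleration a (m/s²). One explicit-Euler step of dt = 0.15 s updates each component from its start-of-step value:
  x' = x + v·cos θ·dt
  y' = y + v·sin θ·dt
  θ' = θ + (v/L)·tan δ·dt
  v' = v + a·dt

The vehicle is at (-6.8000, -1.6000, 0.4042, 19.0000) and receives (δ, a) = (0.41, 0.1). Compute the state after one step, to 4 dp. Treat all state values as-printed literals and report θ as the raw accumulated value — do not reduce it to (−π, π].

(-4.1797, -0.4791, 0.9203, 19.0150)

x' = -6.8000 + 19.0000·cos(0.4042)·0.15 = -4.1797
y' = -1.6000 + 19.0000·sin(0.4042)·0.15 = -0.4791
θ' = 0.4042 + (19.0000/2.4)·tan(0.41)·0.15 = 0.9203
v' = 19.0000 + 0.1000·0.15 = 19.0150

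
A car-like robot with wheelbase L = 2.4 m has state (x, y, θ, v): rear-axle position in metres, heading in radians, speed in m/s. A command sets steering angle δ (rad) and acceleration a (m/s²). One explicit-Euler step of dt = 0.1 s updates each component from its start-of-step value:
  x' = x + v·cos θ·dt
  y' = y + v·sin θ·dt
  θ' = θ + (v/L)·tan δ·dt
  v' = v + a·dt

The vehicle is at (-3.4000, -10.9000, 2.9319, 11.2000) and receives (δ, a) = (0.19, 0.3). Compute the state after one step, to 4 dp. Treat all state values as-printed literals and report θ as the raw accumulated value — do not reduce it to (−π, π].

x' = -3.4000 + 11.2000·cos(2.9319)·0.1 = -4.4955
y' = -10.9000 + 11.2000·sin(2.9319)·0.1 = -10.6669
θ' = 2.9319 + (11.2000/2.4)·tan(0.19)·0.1 = 3.0216
v' = 11.2000 + 0.3000·0.1 = 11.2300

(-4.4955, -10.6669, 3.0216, 11.2300)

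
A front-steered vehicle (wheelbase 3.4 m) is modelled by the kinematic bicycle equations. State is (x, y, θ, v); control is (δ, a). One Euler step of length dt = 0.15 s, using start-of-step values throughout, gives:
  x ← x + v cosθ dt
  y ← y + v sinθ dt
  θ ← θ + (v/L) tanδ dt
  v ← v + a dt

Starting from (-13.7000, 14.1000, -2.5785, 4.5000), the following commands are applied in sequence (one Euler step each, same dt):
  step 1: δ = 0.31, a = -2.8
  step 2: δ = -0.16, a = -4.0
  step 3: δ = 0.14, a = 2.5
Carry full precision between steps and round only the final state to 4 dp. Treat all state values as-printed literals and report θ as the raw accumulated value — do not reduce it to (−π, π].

after step 1 (δ=0.31, a=-2.8): (-14.270786, 13.739682, -2.514906, 4.080000)
after step 2 (δ=-0.16, a=-4.0): (-14.766490, 13.380766, -2.543954, 3.480000)
after step 3 (δ=0.14, a=2.5): (-15.198010, 13.087041, -2.522318, 3.855000)

(-15.1980, 13.0870, -2.5223, 3.8550)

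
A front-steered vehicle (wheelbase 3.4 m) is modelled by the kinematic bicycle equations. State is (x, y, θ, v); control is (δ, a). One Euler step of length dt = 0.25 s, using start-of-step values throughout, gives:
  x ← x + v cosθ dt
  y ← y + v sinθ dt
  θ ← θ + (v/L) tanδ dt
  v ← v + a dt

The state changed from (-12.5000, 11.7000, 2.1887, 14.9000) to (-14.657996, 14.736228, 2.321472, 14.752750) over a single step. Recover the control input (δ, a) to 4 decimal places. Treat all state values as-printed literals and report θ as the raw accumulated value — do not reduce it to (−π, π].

δ = 0.1206, a = -0.5890

a = (v'−v)/dt = (-0.147250)/0.25 = -0.5890
Δθ = θ'−θ = 0.132772;  (v·dt/L) = 14.9000·0.25/3.4 = 1.095588
tan δ = Δθ·L/(v·dt) = 0.121188  →  δ = 0.1206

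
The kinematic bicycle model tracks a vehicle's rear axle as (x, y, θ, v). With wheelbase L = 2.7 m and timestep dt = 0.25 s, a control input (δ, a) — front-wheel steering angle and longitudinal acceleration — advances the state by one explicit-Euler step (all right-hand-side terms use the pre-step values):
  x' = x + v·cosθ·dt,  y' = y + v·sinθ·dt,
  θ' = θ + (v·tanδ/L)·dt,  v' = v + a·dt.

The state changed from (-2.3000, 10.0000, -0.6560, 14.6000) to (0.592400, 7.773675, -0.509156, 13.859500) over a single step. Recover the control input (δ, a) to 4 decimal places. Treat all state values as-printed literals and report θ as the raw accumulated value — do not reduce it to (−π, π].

a = (v'−v)/dt = (-0.740500)/0.25 = -2.9620
Δθ = θ'−θ = 0.146844;  (v·dt/L) = 14.6000·0.25/2.7 = 1.351852
tan δ = Δθ·L/(v·dt) = 0.108624  →  δ = 0.1082

δ = 0.1082, a = -2.9620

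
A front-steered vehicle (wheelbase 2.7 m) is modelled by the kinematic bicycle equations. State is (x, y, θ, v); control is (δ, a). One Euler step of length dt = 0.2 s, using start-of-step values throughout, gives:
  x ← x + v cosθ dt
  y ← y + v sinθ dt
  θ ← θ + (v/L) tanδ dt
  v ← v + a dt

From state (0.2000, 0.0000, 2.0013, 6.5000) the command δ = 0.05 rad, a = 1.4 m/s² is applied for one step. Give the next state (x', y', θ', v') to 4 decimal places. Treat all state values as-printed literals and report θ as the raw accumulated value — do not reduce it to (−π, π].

x' = 0.2000 + 6.5000·cos(2.0013)·0.2 = -0.3425
y' = 0.0000 + 6.5000·sin(2.0013)·0.2 = 1.1814
θ' = 2.0013 + (6.5000/2.7)·tan(0.05)·0.2 = 2.0254
v' = 6.5000 + 1.4000·0.2 = 6.7800

(-0.3425, 1.1814, 2.0254, 6.7800)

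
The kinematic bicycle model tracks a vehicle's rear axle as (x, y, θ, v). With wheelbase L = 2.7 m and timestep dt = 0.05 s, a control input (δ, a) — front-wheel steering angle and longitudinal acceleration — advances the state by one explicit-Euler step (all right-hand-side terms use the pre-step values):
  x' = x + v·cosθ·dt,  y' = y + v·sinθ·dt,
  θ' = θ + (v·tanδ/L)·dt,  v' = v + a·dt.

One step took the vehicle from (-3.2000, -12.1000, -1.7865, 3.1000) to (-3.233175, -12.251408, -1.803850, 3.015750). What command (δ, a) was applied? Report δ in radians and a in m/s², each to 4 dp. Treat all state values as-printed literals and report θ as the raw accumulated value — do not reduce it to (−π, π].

a = (v'−v)/dt = (-0.084250)/0.05 = -1.6850
Δθ = θ'−θ = -0.017350;  (v·dt/L) = 3.1000·0.05/2.7 = 0.057407
tan δ = Δθ·L/(v·dt) = -0.302226  →  δ = -0.2935

δ = -0.2935, a = -1.6850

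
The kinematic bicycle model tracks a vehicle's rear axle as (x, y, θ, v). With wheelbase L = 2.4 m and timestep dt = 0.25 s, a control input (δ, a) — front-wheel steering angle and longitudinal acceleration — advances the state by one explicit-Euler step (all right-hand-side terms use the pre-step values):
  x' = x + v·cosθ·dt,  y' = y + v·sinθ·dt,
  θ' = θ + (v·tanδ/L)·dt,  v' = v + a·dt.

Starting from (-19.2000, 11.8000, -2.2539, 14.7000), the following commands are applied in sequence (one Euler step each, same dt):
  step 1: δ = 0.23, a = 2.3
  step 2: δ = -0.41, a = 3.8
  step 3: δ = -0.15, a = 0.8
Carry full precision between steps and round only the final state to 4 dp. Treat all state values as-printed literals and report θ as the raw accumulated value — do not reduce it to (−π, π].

after step 1 (δ=0.23, a=2.3): (-21.519672, 8.949606, -1.895368, 15.275000)
after step 2 (δ=-0.41, a=3.8): (-22.737482, 5.330243, -2.586930, 16.225000)
after step 3 (δ=-0.15, a=0.8): (-26.185611, 3.193991, -2.842364, 16.425000)

(-26.1856, 3.1940, -2.8424, 16.4250)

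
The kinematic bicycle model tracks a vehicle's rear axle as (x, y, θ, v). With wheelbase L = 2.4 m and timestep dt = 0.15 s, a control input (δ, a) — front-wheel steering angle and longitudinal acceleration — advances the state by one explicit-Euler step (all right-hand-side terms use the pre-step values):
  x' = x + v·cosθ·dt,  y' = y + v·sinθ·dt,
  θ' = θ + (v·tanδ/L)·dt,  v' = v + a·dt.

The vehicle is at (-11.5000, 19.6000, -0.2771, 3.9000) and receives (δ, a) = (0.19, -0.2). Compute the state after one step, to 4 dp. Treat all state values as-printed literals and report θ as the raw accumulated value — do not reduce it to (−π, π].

x' = -11.5000 + 3.9000·cos(-0.2771)·0.15 = -10.9373
y' = 19.6000 + 3.9000·sin(-0.2771)·0.15 = 19.4400
θ' = -0.2771 + (3.9000/2.4)·tan(0.19)·0.15 = -0.2302
v' = 3.9000 − 0.2000·0.15 = 3.8700

(-10.9373, 19.4400, -0.2302, 3.8700)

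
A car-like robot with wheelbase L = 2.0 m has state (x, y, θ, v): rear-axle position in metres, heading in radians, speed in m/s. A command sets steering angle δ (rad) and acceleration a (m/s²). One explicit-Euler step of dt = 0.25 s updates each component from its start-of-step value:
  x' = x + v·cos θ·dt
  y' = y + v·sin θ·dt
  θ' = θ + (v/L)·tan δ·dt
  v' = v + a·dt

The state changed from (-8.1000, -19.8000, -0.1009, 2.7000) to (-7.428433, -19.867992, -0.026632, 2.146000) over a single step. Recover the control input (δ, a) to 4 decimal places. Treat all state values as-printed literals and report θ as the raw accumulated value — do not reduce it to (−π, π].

a = (v'−v)/dt = (-0.554000)/0.25 = -2.2160
Δθ = θ'−θ = 0.074268;  (v·dt/L) = 2.7000·0.25/2.0 = 0.337500
tan δ = Δθ·L/(v·dt) = 0.220053  →  δ = 0.2166

δ = 0.2166, a = -2.2160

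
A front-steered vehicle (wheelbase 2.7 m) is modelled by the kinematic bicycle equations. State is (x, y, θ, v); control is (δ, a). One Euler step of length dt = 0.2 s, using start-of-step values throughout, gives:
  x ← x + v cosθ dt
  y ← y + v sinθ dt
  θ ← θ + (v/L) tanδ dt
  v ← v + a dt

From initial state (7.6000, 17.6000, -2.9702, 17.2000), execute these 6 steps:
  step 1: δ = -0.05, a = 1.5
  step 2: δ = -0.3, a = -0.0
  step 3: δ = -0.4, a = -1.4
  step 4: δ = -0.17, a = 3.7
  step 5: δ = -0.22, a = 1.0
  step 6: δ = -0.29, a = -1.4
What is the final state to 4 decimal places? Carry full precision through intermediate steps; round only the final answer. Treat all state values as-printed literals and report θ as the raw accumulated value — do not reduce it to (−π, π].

(-7.4373, 26.9013, -4.9009, 17.8800)

after step 1 (δ=-0.05, a=1.5): (4.210402, 17.013292, -3.033957, 17.500000)
after step 2 (δ=-0.3, a=-0.0): (0.730657, 16.637293, -3.434948, 17.500000)
after step 3 (δ=-0.4, a=-1.4): (-2.619819, 17.649375, -3.983014, 17.220000)
after step 4 (δ=-0.17, a=3.7): (-4.914915, 20.217189, -4.201971, 17.960000)
after step 5 (δ=-0.22, a=1.0): (-6.669756, 23.351355, -4.499468, 18.160000)
after step 6 (δ=-0.29, a=-1.4): (-7.437255, 26.901337, -4.900888, 17.880000)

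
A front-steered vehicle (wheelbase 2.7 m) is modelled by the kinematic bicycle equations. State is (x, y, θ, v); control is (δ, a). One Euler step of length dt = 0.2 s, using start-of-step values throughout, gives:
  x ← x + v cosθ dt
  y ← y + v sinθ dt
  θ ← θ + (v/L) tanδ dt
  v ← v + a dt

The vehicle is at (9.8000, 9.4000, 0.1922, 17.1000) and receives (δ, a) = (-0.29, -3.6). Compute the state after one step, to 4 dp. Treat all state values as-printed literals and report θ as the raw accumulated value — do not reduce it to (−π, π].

x' = 9.8000 + 17.1000·cos(0.1922)·0.2 = 13.1570
y' = 9.4000 + 17.1000·sin(0.1922)·0.2 = 10.0533
θ' = 0.1922 + (17.1000/2.7)·tan(-0.29)·0.2 = -0.1858
v' = 17.1000 − 3.6000·0.2 = 16.3800

(13.1570, 10.0533, -0.1858, 16.3800)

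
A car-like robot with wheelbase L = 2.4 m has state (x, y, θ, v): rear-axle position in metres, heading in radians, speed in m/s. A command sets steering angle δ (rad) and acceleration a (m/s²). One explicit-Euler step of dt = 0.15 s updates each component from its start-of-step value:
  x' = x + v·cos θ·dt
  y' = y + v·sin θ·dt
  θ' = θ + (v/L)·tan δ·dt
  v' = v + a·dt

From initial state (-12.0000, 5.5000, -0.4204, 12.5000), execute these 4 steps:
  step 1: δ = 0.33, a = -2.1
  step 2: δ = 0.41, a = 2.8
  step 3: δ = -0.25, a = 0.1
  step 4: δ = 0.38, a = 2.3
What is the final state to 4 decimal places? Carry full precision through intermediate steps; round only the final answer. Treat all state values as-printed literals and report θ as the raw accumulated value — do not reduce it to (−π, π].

(-4.7285, 4.7482, 0.2921, 12.9650)

after step 1 (δ=0.33, a=-2.1): (-10.288264, 4.734764, -0.152802, 12.185000)
after step 2 (δ=0.41, a=2.8): (-8.481810, 4.456565, 0.178196, 12.605000)
after step 3 (δ=-0.25, a=0.1): (-6.621000, 4.791710, -0.022965, 12.620000)
after step 4 (δ=0.38, a=2.3): (-4.728500, 4.748241, 0.292072, 12.965000)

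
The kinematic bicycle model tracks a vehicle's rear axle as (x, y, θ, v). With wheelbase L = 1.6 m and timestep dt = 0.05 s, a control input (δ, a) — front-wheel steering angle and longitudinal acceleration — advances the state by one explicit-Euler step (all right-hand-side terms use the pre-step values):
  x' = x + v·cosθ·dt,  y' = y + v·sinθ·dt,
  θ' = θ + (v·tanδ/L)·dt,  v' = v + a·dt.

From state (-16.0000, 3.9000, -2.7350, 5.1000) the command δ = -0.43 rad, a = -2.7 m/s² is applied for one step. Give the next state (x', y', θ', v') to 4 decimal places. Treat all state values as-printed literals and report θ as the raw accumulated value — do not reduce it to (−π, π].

x' = -16.0000 + 5.1000·cos(-2.7350)·0.05 = -16.2342
y' = 3.9000 + 5.1000·sin(-2.7350)·0.05 = 3.7992
θ' = -2.7350 + (5.1000/1.6)·tan(-0.43)·0.05 = -2.8081
v' = 5.1000 − 2.7000·0.05 = 4.9650

(-16.2342, 3.7992, -2.8081, 4.9650)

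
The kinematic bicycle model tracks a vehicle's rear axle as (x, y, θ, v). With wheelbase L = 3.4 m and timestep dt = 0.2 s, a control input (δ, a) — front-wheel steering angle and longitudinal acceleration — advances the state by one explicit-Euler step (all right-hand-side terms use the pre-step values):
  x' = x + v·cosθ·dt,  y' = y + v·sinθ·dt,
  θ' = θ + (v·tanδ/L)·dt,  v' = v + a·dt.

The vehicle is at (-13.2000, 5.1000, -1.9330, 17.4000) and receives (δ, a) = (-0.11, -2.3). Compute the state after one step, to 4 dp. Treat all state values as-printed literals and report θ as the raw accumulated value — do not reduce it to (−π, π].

(-14.4331, 1.8458, -2.0460, 16.9400)

x' = -13.2000 + 17.4000·cos(-1.9330)·0.2 = -14.4331
y' = 5.1000 + 17.4000·sin(-1.9330)·0.2 = 1.8458
θ' = -1.9330 + (17.4000/3.4)·tan(-0.11)·0.2 = -2.0460
v' = 17.4000 − 2.3000·0.2 = 16.9400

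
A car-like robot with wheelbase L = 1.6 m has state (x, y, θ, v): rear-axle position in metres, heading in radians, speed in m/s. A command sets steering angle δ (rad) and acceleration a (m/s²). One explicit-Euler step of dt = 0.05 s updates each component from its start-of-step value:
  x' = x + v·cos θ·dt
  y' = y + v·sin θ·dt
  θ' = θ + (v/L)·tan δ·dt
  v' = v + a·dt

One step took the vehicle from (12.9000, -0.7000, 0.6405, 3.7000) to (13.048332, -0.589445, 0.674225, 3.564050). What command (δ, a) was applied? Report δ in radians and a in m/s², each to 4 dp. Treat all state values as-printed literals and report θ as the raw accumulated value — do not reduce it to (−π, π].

δ = 0.2838, a = -2.7190

a = (v'−v)/dt = (-0.135950)/0.05 = -2.7190
Δθ = θ'−θ = 0.033725;  (v·dt/L) = 3.7000·0.05/1.6 = 0.115625
tan δ = Δθ·L/(v·dt) = 0.291676  →  δ = 0.2838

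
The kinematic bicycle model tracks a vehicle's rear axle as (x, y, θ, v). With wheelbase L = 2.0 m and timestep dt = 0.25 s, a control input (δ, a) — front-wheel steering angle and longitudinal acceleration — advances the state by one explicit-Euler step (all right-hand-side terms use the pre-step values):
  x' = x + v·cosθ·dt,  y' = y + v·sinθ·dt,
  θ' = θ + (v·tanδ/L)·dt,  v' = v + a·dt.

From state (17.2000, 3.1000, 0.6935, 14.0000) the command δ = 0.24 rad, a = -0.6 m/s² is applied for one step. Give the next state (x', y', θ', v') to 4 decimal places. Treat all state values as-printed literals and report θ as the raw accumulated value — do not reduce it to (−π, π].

(19.8915, 5.3373, 1.1218, 13.8500)

x' = 17.2000 + 14.0000·cos(0.6935)·0.25 = 19.8915
y' = 3.1000 + 14.0000·sin(0.6935)·0.25 = 5.3373
θ' = 0.6935 + (14.0000/2.0)·tan(0.24)·0.25 = 1.1218
v' = 14.0000 − 0.6000·0.25 = 13.8500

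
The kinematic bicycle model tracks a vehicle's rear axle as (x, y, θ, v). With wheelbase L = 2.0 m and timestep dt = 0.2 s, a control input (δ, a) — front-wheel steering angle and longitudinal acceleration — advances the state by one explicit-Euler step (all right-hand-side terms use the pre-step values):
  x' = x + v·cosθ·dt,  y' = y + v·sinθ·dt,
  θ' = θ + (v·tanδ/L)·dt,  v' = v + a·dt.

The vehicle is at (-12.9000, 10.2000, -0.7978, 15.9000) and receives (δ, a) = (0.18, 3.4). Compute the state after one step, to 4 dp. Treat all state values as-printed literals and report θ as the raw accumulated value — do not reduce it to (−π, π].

x' = -12.9000 + 15.9000·cos(-0.7978)·0.2 = -10.6795
y' = 10.2000 + 15.9000·sin(-0.7978)·0.2 = 7.9237
θ' = -0.7978 + (15.9000/2.0)·tan(0.18)·0.2 = -0.5085
v' = 15.9000 + 3.4000·0.2 = 16.5800

(-10.6795, 7.9237, -0.5085, 16.5800)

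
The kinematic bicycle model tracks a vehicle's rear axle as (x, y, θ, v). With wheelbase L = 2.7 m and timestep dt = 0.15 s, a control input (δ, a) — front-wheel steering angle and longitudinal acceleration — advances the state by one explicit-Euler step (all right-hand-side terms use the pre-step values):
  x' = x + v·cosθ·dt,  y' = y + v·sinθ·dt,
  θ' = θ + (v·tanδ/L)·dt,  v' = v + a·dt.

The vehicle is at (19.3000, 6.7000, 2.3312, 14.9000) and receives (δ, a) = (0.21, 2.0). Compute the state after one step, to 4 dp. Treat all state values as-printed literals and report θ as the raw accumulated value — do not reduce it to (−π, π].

(17.7596, 8.3194, 2.5076, 15.2000)

x' = 19.3000 + 14.9000·cos(2.3312)·0.15 = 17.7596
y' = 6.7000 + 14.9000·sin(2.3312)·0.15 = 8.3194
θ' = 2.3312 + (14.9000/2.7)·tan(0.21)·0.15 = 2.5076
v' = 14.9000 + 2.0000·0.15 = 15.2000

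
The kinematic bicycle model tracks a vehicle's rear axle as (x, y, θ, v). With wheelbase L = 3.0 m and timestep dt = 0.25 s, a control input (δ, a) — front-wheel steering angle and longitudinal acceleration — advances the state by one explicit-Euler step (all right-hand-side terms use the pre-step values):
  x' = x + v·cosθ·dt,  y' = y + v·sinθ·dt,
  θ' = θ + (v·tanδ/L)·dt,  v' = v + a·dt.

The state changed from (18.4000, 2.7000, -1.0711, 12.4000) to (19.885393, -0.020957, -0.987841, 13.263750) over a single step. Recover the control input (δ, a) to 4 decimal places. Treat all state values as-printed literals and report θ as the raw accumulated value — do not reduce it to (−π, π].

a = (v'−v)/dt = (0.863750)/0.25 = 3.4550
Δθ = θ'−θ = 0.083259;  (v·dt/L) = 12.4000·0.25/3.0 = 1.033333
tan δ = Δθ·L/(v·dt) = 0.080573  →  δ = 0.0804

δ = 0.0804, a = 3.4550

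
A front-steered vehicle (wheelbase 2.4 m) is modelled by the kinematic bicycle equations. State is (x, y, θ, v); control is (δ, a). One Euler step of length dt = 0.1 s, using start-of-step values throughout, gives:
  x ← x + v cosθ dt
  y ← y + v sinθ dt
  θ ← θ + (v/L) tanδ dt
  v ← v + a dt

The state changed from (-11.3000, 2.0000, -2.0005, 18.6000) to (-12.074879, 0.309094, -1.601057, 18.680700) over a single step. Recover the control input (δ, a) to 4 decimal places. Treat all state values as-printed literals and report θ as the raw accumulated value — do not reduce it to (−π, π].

a = (v'−v)/dt = (0.080700)/0.1 = 0.8070
Δθ = θ'−θ = 0.399443;  (v·dt/L) = 18.6000·0.1/2.4 = 0.775000
tan δ = Δθ·L/(v·dt) = 0.515410  →  δ = 0.4759

δ = 0.4759, a = 0.8070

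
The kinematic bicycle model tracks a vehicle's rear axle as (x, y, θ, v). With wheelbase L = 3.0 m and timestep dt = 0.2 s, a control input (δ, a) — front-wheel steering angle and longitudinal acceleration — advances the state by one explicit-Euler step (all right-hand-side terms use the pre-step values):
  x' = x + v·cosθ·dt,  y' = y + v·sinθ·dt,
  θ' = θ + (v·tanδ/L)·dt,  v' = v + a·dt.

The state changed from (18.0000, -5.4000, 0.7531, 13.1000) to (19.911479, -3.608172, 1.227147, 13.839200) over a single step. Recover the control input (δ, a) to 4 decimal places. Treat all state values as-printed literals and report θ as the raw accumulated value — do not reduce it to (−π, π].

a = (v'−v)/dt = (0.739200)/0.2 = 3.6960
Δθ = θ'−θ = 0.474047;  (v·dt/L) = 13.1000·0.2/3.0 = 0.873333
tan δ = Δθ·L/(v·dt) = 0.542802  →  δ = 0.4973

δ = 0.4973, a = 3.6960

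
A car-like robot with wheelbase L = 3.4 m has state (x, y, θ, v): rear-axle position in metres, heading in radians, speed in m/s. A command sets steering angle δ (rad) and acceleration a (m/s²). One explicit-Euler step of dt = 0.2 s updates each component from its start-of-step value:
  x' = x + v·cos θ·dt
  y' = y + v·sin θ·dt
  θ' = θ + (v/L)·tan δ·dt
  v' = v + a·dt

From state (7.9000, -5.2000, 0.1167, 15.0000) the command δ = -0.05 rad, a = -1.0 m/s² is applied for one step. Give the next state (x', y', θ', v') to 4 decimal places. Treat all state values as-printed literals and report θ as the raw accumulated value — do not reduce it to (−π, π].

(10.8796, -4.8507, 0.0725, 14.8000)

x' = 7.9000 + 15.0000·cos(0.1167)·0.2 = 10.8796
y' = -5.2000 + 15.0000·sin(0.1167)·0.2 = -4.8507
θ' = 0.1167 + (15.0000/3.4)·tan(-0.05)·0.2 = 0.0725
v' = 15.0000 − 1.0000·0.2 = 14.8000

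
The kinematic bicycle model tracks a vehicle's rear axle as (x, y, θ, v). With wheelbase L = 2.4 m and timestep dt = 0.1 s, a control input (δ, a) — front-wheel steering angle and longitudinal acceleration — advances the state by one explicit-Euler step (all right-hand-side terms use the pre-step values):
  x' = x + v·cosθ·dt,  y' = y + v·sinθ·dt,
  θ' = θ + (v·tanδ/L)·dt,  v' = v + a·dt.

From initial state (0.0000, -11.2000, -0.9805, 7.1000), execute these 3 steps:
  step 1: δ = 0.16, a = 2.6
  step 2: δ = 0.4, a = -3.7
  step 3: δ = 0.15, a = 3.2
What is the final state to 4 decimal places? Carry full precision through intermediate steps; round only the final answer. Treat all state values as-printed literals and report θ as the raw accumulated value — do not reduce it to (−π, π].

(1.3190, -12.8840, -0.7591, 7.3100)

after step 1 (δ=0.16, a=2.6): (0.395191, -11.789851, -0.932759, 7.360000)
after step 2 (δ=0.4, a=-3.7): (0.833568, -12.381055, -0.803102, 6.990000)
after step 3 (δ=0.15, a=3.2): (1.319008, -12.883995, -0.759084, 7.310000)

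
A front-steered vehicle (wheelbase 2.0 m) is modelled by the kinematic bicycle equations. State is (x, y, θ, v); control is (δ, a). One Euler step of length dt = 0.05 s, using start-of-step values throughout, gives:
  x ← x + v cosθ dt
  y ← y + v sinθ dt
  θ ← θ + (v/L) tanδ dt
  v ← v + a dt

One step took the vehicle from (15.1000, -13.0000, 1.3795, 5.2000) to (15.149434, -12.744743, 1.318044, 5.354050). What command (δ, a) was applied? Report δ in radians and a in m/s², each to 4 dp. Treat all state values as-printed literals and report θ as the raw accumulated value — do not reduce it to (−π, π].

δ = -0.4416, a = 3.0810

a = (v'−v)/dt = (0.154050)/0.05 = 3.0810
Δθ = θ'−θ = -0.061456;  (v·dt/L) = 5.2000·0.05/2.0 = 0.130000
tan δ = Δθ·L/(v·dt) = -0.472738  →  δ = -0.4416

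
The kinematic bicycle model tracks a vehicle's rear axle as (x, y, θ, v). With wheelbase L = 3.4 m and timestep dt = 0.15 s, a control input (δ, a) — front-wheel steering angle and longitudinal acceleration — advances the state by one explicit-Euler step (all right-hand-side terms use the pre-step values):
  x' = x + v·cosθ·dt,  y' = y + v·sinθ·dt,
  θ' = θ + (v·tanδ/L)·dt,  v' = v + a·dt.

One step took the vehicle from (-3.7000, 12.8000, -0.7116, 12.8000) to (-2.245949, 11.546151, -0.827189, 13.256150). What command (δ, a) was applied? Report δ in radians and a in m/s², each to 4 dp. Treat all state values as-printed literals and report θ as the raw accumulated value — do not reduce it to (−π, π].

a = (v'−v)/dt = (0.456150)/0.15 = 3.0410
Δθ = θ'−θ = -0.115589;  (v·dt/L) = 12.8000·0.15/3.4 = 0.564706
tan δ = Δθ·L/(v·dt) = -0.204689  →  δ = -0.2019

δ = -0.2019, a = 3.0410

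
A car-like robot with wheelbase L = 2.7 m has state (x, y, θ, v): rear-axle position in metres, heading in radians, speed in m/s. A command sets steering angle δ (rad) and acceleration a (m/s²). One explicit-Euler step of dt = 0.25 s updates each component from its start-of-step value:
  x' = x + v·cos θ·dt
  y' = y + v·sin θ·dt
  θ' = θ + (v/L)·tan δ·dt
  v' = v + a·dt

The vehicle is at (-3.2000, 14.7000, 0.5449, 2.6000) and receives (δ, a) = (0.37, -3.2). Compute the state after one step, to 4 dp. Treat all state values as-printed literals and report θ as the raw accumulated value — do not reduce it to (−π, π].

(-2.6441, 15.0369, 0.6383, 1.8000)

x' = -3.2000 + 2.6000·cos(0.5449)·0.25 = -2.6441
y' = 14.7000 + 2.6000·sin(0.5449)·0.25 = 15.0369
θ' = 0.5449 + (2.6000/2.7)·tan(0.37)·0.25 = 0.6383
v' = 2.6000 − 3.2000·0.25 = 1.8000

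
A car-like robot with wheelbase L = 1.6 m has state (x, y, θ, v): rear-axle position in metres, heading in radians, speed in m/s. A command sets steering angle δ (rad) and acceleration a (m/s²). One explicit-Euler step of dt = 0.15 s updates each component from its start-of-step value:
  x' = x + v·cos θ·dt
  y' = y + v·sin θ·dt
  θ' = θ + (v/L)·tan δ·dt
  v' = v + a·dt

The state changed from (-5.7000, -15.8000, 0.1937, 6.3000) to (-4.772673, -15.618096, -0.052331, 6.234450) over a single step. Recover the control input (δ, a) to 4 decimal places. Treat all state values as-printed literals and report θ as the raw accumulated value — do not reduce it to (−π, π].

a = (v'−v)/dt = (-0.065550)/0.15 = -0.4370
Δθ = θ'−θ = -0.246031;  (v·dt/L) = 6.3000·0.15/1.6 = 0.590625
tan δ = Δθ·L/(v·dt) = -0.416560  →  δ = -0.3947

δ = -0.3947, a = -0.4370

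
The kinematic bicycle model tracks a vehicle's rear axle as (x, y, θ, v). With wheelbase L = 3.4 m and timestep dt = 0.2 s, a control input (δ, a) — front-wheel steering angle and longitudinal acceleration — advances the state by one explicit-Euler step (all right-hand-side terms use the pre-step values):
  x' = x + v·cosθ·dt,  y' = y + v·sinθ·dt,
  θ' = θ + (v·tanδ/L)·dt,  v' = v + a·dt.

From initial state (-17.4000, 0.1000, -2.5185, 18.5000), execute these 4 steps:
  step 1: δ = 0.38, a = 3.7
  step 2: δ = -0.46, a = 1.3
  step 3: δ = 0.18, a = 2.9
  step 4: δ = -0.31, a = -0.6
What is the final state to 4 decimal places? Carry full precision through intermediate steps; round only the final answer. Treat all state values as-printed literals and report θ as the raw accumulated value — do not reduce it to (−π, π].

(-28.7782, -9.8760, -2.8142, 19.9600)

after step 1 (δ=0.38, a=3.7): (-20.404687, -2.059133, -2.083845, 19.240000)
after step 2 (δ=-0.46, a=1.3): (-22.293423, -5.411711, -2.644576, 19.500000)
after step 3 (δ=0.18, a=2.9): (-25.721559, -7.271250, -2.435847, 20.080000)
after step 4 (δ=-0.31, a=-0.6): (-28.778248, -9.876035, -2.814210, 19.960000)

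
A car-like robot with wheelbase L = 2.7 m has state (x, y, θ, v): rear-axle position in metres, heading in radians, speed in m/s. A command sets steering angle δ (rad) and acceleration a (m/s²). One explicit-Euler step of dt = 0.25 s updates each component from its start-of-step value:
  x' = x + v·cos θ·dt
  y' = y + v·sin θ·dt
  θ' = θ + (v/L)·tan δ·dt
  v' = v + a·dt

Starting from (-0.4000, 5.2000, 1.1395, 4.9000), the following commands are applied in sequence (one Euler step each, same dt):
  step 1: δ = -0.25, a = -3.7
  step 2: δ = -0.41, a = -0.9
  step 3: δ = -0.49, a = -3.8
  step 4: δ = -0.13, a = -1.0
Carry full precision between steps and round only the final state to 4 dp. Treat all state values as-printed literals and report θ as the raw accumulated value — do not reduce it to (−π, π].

after step 1 (δ=-0.25, a=-3.7): (0.112110, 6.312820, 1.023650, 3.975000)
after step 2 (δ=-0.41, a=-0.9): (0.629110, 7.161495, 0.863682, 3.750000)
after step 3 (δ=-0.49, a=-3.8): (1.238150, 7.874220, 0.678478, 2.800000)
after step 4 (δ=-0.13, a=-1.0): (1.783120, 8.313546, 0.644583, 2.550000)

(1.7831, 8.3135, 0.6446, 2.5500)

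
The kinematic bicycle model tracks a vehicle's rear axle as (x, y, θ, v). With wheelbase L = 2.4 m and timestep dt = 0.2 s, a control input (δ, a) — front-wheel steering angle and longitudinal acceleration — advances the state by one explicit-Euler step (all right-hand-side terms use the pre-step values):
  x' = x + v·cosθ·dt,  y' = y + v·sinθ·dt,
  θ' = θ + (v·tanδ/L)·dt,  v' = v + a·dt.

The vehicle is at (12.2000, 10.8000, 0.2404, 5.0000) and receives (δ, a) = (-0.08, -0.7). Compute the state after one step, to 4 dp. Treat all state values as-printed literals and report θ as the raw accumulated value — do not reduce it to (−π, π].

x' = 12.2000 + 5.0000·cos(0.2404)·0.2 = 13.1712
y' = 10.8000 + 5.0000·sin(0.2404)·0.2 = 11.0381
θ' = 0.2404 + (5.0000/2.4)·tan(-0.08)·0.2 = 0.2070
v' = 5.0000 − 0.7000·0.2 = 4.8600

(13.1712, 11.0381, 0.2070, 4.8600)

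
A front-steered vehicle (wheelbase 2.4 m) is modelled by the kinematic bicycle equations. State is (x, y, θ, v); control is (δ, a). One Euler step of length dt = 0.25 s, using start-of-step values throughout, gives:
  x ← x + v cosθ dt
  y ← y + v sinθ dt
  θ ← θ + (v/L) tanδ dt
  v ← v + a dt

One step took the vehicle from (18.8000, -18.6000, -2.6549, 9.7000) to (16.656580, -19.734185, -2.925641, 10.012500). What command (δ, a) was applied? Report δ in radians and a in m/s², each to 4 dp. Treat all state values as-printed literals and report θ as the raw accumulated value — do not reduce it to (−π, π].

a = (v'−v)/dt = (0.312500)/0.25 = 1.2500
Δθ = θ'−θ = -0.270741;  (v·dt/L) = 9.7000·0.25/2.4 = 1.010417
tan δ = Δθ·L/(v·dt) = -0.267950  →  δ = -0.2618

δ = -0.2618, a = 1.2500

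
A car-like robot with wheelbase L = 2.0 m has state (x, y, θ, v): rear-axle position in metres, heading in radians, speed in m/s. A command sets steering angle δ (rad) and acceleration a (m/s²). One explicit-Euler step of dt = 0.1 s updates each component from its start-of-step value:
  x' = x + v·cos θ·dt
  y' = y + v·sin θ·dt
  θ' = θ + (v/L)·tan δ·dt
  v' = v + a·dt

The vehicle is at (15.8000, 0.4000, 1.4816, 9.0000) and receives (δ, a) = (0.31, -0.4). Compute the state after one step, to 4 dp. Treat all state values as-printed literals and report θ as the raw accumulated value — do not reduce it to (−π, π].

(15.8802, 1.2964, 1.6257, 8.9600)

x' = 15.8000 + 9.0000·cos(1.4816)·0.1 = 15.8802
y' = 0.4000 + 9.0000·sin(1.4816)·0.1 = 1.2964
θ' = 1.4816 + (9.0000/2.0)·tan(0.31)·0.1 = 1.6257
v' = 9.0000 − 0.4000·0.1 = 8.9600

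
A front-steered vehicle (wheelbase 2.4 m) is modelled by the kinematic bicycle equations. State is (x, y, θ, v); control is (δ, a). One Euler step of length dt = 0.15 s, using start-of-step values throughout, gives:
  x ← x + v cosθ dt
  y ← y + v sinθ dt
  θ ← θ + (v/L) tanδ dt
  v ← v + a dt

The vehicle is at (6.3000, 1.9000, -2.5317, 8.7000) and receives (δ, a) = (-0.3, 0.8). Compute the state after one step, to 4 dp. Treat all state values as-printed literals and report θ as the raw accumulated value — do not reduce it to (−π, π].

(5.2303, 1.1525, -2.6999, 8.8200)

x' = 6.3000 + 8.7000·cos(-2.5317)·0.15 = 5.2303
y' = 1.9000 + 8.7000·sin(-2.5317)·0.15 = 1.1525
θ' = -2.5317 + (8.7000/2.4)·tan(-0.3)·0.15 = -2.6999
v' = 8.7000 + 0.8000·0.15 = 8.8200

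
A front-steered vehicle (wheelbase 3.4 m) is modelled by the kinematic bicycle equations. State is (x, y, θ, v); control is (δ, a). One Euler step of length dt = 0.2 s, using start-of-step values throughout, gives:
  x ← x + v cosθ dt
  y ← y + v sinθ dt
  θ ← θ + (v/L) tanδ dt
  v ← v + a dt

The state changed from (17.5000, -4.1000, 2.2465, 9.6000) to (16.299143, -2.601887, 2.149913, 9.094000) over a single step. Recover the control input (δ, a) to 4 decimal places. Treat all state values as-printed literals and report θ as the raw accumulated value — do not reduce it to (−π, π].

a = (v'−v)/dt = (-0.506000)/0.2 = -2.5300
Δθ = θ'−θ = -0.096587;  (v·dt/L) = 9.6000·0.2/3.4 = 0.564706
tan δ = Δθ·L/(v·dt) = -0.171039  →  δ = -0.1694

δ = -0.1694, a = -2.5300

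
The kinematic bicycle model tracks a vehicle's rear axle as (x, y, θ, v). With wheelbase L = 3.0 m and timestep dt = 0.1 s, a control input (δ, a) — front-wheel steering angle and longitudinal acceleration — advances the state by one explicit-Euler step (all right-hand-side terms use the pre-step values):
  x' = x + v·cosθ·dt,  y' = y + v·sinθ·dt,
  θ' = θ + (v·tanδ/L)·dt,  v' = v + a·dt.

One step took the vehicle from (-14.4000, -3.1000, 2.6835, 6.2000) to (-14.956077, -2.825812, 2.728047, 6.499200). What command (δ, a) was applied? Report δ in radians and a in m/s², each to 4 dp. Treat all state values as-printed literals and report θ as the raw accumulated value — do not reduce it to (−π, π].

δ = 0.2123, a = 2.9920

a = (v'−v)/dt = (0.299200)/0.1 = 2.9920
Δθ = θ'−θ = 0.044547;  (v·dt/L) = 6.2000·0.1/3.0 = 0.206667
tan δ = Δθ·L/(v·dt) = 0.215550  →  δ = 0.2123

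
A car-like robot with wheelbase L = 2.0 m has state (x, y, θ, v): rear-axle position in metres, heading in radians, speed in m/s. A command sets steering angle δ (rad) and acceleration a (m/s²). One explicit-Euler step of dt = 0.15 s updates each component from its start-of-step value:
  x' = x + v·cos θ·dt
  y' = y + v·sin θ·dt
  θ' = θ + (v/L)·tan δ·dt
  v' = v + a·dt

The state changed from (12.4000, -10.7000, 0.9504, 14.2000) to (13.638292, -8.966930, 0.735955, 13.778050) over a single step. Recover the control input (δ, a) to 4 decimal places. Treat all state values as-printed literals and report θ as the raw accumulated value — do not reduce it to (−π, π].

δ = -0.1987, a = -2.8130

a = (v'−v)/dt = (-0.421950)/0.15 = -2.8130
Δθ = θ'−θ = -0.214445;  (v·dt/L) = 14.2000·0.15/2.0 = 1.065000
tan δ = Δθ·L/(v·dt) = -0.201357  →  δ = -0.1987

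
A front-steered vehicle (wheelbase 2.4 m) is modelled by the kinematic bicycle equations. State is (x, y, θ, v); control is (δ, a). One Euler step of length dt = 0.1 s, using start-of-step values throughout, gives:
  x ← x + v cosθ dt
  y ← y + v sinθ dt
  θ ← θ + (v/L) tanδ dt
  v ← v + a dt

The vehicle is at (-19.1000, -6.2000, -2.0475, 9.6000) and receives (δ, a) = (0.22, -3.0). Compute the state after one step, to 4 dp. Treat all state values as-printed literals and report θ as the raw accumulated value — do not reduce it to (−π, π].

(-19.5405, -7.0530, -1.9581, 9.3000)

x' = -19.1000 + 9.6000·cos(-2.0475)·0.1 = -19.5405
y' = -6.2000 + 9.6000·sin(-2.0475)·0.1 = -7.0530
θ' = -2.0475 + (9.6000/2.4)·tan(0.22)·0.1 = -1.9581
v' = 9.6000 − 3.0000·0.1 = 9.3000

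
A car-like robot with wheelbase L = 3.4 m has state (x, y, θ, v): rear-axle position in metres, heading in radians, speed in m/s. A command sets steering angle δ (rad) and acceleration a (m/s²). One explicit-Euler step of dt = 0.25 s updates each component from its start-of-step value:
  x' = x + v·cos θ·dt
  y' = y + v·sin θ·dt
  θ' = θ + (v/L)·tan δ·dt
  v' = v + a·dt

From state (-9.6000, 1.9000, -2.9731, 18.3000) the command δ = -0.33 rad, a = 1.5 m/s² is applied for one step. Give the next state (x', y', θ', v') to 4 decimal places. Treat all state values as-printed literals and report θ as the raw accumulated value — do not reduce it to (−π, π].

(-14.1102, 1.1328, -3.4340, 18.6750)

x' = -9.6000 + 18.3000·cos(-2.9731)·0.25 = -14.1102
y' = 1.9000 + 18.3000·sin(-2.9731)·0.25 = 1.1328
θ' = -2.9731 + (18.3000/3.4)·tan(-0.33)·0.25 = -3.4340
v' = 18.3000 + 1.5000·0.25 = 18.6750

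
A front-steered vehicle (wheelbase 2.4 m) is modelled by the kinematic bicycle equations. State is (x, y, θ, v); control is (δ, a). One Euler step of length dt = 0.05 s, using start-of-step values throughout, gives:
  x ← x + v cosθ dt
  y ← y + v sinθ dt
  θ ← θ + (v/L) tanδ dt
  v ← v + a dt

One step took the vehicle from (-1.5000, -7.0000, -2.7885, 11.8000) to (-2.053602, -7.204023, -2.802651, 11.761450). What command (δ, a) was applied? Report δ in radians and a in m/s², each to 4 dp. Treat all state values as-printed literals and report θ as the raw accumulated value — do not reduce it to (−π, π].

a = (v'−v)/dt = (-0.038550)/0.05 = -0.7710
Δθ = θ'−θ = -0.014151;  (v·dt/L) = 11.8000·0.05/2.4 = 0.245833
tan δ = Δθ·L/(v·dt) = -0.057563  →  δ = -0.0575

δ = -0.0575, a = -0.7710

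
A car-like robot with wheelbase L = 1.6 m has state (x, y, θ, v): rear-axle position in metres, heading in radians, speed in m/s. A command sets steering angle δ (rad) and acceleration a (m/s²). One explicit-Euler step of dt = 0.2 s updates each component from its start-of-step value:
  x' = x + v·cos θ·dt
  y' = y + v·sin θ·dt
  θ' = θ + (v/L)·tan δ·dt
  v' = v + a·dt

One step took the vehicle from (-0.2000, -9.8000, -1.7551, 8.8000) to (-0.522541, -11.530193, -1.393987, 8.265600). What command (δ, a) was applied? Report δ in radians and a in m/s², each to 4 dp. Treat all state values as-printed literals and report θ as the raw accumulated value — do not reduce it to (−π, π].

δ = 0.3172, a = -2.6720

a = (v'−v)/dt = (-0.534400)/0.2 = -2.6720
Δθ = θ'−θ = 0.361113;  (v·dt/L) = 8.8000·0.2/1.6 = 1.100000
tan δ = Δθ·L/(v·dt) = 0.328285  →  δ = 0.3172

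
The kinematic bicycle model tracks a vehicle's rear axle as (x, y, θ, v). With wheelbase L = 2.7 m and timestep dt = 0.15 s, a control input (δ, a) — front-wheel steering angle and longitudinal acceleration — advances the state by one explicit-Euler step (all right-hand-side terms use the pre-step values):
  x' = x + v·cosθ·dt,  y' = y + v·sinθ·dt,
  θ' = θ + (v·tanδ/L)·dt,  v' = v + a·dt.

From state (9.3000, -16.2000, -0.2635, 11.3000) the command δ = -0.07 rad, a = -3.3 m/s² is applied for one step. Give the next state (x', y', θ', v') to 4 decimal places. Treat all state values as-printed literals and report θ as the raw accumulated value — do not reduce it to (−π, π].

x' = 9.3000 + 11.3000·cos(-0.2635)·0.15 = 10.9365
y' = -16.2000 + 11.3000·sin(-0.2635)·0.15 = -16.6415
θ' = -0.2635 + (11.3000/2.7)·tan(-0.07)·0.15 = -0.3075
v' = 11.3000 − 3.3000·0.15 = 10.8050

(10.9365, -16.6415, -0.3075, 10.8050)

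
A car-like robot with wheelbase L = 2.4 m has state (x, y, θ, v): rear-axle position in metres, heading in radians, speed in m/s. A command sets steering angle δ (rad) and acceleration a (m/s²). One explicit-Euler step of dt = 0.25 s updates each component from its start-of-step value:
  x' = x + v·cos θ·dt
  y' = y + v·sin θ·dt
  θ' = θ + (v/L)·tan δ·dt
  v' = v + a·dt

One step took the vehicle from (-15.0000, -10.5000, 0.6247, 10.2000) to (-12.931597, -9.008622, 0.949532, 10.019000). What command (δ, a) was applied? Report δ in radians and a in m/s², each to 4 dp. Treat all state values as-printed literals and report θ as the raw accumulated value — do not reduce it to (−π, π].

a = (v'−v)/dt = (-0.181000)/0.25 = -0.7240
Δθ = θ'−θ = 0.324832;  (v·dt/L) = 10.2000·0.25/2.4 = 1.062500
tan δ = Δθ·L/(v·dt) = 0.305724  →  δ = 0.2967

δ = 0.2967, a = -0.7240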